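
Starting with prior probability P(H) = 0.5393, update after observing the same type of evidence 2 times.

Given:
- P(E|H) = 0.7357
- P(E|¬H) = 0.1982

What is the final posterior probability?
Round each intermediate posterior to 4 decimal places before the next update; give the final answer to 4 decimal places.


Sequential Bayesian updating:

Initial prior: P(H) = 0.5393

Update 1:
  P(E) = 0.7357 × 0.5393 + 0.1982 × 0.4607 = 0.39676301 + 0.09131074 = 0.48807375
  P(H|E) = 0.39676301 / 0.48807375 = 0.8129

Update 2:
  P(E) = 0.7357 × 0.8129 + 0.1982 × 0.1871 = 0.59805053 + 0.03708322 = 0.63513375
  P(H|E) = 0.59805053 / 0.63513375 = 0.9416

Final posterior: 0.9416


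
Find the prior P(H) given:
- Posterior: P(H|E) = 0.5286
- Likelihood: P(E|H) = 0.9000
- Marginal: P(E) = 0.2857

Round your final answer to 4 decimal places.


From Bayes' theorem: P(H|E) = P(E|H) × P(H) / P(E)

Rearranging for P(H):
P(H) = P(H|E) × P(E) / P(E|H)
     = 0.5286 × 0.2857 / 0.9000
     = 0.15102102 / 0.9000
     = 0.1678


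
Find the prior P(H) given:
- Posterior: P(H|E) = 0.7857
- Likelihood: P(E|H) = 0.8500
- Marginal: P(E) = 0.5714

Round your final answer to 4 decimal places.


From Bayes' theorem: P(H|E) = P(E|H) × P(H) / P(E)

Rearranging for P(H):
P(H) = P(H|E) × P(E) / P(E|H)
     = 0.7857 × 0.5714 / 0.8500
     = 0.44894898 / 0.8500
     = 0.5282


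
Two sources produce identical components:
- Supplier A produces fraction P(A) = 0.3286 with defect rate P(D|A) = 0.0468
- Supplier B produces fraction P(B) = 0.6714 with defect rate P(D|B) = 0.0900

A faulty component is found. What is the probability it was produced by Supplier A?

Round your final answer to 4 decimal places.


Let A = from Supplier A, D = faulty

Given:
- P(A) = 0.3286, P(B) = 0.6714
- P(D|A) = 0.0468, P(D|B) = 0.0900

Step 1: Find P(D)
P(D) = P(D|A)P(A) + P(D|B)P(B)
     = 0.0468 × 0.3286 + 0.0900 × 0.6714
     = 0.01537848 + 0.06042600
     = 0.07580448

Step 2: Apply Bayes' theorem
P(A|D) = P(D|A)P(A) / P(D)
       = 0.01537848 / 0.07580448
       = 0.2029


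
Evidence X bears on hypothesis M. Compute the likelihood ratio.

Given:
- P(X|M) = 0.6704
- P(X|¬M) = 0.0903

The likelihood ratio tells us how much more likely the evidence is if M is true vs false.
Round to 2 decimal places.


Likelihood Ratio (LR) = P(X|M) / P(X|¬M)

LR = 0.6704 / 0.0903
   = 7.42

The evidence is 7.42 times more likely if M is true than if M is false.
Because LR exceeds 1, X is evidence for M.


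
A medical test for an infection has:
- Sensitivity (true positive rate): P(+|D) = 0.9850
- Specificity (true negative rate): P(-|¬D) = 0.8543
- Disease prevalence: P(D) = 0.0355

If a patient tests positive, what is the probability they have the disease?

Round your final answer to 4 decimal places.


Let D = has disease, + = positive test

Given:
- P(D) = 0.0355 (prevalence)
- P(+|D) = 0.9850 (sensitivity)
- P(-|¬D) = 0.8543 (specificity)
- P(+|¬D) = 0.1457 (false positive rate = 1 - specificity)

Step 1: Find P(+)
P(+) = P(+|D)P(D) + P(+|¬D)P(¬D)
     = 0.9850 × 0.0355 + 0.1457 × 0.9645
     = 0.03496750 + 0.14052765
     = 0.17549515

Step 2: Apply Bayes' theorem for P(D|+)
P(D|+) = P(+|D)P(D) / P(+)
       = 0.03496750 / 0.17549515
       = 0.1993


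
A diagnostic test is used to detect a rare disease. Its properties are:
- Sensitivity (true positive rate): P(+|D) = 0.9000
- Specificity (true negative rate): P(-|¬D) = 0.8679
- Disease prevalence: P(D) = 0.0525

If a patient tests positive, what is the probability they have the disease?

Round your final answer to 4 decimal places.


Let D = has disease, + = positive test

Given:
- P(D) = 0.0525 (prevalence)
- P(+|D) = 0.9000 (sensitivity)
- P(-|¬D) = 0.8679 (specificity)
- P(+|¬D) = 0.1321 (false positive rate = 1 - specificity)

Step 1: Find P(+)
P(+) = P(+|D)P(D) + P(+|¬D)P(¬D)
     = 0.9000 × 0.0525 + 0.1321 × 0.9475
     = 0.04725000 + 0.12516475
     = 0.17241475

Step 2: Apply Bayes' theorem for P(D|+)
P(D|+) = P(+|D)P(D) / P(+)
       = 0.04725000 / 0.17241475
       = 0.2740


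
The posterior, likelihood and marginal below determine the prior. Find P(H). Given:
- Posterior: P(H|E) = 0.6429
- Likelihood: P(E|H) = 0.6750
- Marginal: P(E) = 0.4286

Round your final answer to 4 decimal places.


From Bayes' theorem: P(H|E) = P(E|H) × P(H) / P(E)

Rearranging for P(H):
P(H) = P(H|E) × P(E) / P(E|H)
     = 0.6429 × 0.4286 / 0.6750
     = 0.27554694 / 0.6750
     = 0.4082


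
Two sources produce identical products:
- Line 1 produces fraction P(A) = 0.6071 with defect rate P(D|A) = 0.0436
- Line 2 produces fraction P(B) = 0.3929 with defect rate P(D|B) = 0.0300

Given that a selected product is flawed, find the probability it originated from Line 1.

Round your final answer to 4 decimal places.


Let A = from Line 1, D = flawed

Given:
- P(A) = 0.6071, P(B) = 0.3929
- P(D|A) = 0.0436, P(D|B) = 0.0300

Step 1: Find P(D)
P(D) = P(D|A)P(A) + P(D|B)P(B)
     = 0.0436 × 0.6071 + 0.0300 × 0.3929
     = 0.02646956 + 0.01178700
     = 0.03825656

Step 2: Apply Bayes' theorem
P(A|D) = P(D|A)P(A) / P(D)
       = 0.02646956 / 0.03825656
       = 0.6919


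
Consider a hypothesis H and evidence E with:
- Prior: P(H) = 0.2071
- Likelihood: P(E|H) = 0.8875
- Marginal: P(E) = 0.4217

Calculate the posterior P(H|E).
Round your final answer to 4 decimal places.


Using Bayes' theorem:

P(H|E) = P(E|H) × P(H) / P(E)
       = 0.8875 × 0.2071 / 0.4217
       = 0.18380125 / 0.4217
       = 0.4359

The evidence strengthens our belief in H.
Prior: 0.2071 → Posterior: 0.4359


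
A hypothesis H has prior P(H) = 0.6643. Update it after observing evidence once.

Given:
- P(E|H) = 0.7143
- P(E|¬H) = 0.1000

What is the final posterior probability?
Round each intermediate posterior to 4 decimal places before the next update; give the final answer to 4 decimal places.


Sequential Bayesian updating:

Initial prior: P(H) = 0.6643

Update 1:
  P(E) = 0.7143 × 0.6643 + 0.1000 × 0.3357 = 0.47450949 + 0.03357000 = 0.50807949
  P(H|E) = 0.47450949 / 0.50807949 = 0.9339

Final posterior: 0.9339


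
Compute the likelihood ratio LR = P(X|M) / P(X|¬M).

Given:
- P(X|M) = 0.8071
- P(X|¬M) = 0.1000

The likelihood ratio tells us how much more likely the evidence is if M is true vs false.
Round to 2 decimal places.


Likelihood Ratio (LR) = P(X|M) / P(X|¬M)

LR = 0.8071 / 0.1000
   = 8.07

The evidence is 8.07 times more likely if M is true than if M is false.
LR > 1, so observing X raises the odds in favor of M.


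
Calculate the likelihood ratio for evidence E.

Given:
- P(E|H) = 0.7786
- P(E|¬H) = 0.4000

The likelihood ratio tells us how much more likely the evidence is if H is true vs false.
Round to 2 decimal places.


Likelihood Ratio (LR) = P(E|H) / P(E|¬H)

LR = 0.7786 / 0.4000
   = 1.95

The evidence is 1.95 times more likely if H is true than if H is false.
LR > 1, so observing E raises the odds in favor of H.


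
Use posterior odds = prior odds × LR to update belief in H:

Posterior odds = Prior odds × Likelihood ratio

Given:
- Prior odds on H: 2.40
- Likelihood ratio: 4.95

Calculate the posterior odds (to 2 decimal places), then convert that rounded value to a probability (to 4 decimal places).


Step 1: Calculate posterior odds
Posterior odds = Prior odds × LR
               = 2.40 × 4.95
               = 11.88

Step 2: Convert to probability
P(H|E) = Posterior odds / (1 + Posterior odds)
       = 11.88 / (1 + 11.88)
       = 11.88 / 12.88
       = 0.9224

The evidence increased P(H) from 0.7059 to 0.9224.


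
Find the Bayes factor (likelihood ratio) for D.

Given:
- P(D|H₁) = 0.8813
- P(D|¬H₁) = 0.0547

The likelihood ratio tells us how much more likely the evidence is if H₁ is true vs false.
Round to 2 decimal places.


Likelihood Ratio (LR) = P(D|H₁) / P(D|¬H₁)

LR = 0.8813 / 0.0547
   = 16.11

The evidence is 16.11 times more likely if H₁ is true than if H₁ is false.
Because LR exceeds 1, D is evidence for H₁.


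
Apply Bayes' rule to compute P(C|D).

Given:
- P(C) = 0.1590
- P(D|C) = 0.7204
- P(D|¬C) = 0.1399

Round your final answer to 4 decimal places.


Bayes' theorem: P(C|D) = P(D|C) × P(C) / P(D)

Step 1: Calculate P(D) using law of total probability
P(D) = P(D|C)P(C) + P(D|¬C)P(¬C)
     = 0.7204 × 0.1590 + 0.1399 × 0.8410
     = 0.11454360 + 0.11765590
     = 0.23219950

Step 2: Apply Bayes' theorem
P(C|D) = P(D|C) × P(C) / P(D)
       = 0.11454360 / 0.23219950
       = 0.4933


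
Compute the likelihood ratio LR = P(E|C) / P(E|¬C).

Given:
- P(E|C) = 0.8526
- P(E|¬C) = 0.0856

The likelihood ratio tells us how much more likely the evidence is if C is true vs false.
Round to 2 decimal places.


Likelihood Ratio (LR) = P(E|C) / P(E|¬C)

LR = 0.8526 / 0.0856
   = 9.96

The evidence is 9.96 times more likely if C is true than if C is false.
Since LR > 1, the evidence supports C over ¬C.


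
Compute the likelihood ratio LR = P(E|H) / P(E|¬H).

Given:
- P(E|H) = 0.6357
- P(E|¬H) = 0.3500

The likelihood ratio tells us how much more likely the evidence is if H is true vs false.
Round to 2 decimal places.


Likelihood Ratio (LR) = P(E|H) / P(E|¬H)

LR = 0.6357 / 0.3500
   = 1.82

The evidence is 1.82 times more likely if H is true than if H is false.
Since LR > 1, the evidence supports H over ¬H.


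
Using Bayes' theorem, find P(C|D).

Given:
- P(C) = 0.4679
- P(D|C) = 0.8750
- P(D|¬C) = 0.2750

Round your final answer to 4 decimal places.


Bayes' theorem: P(C|D) = P(D|C) × P(C) / P(D)

Step 1: Calculate P(D) using law of total probability
P(D) = P(D|C)P(C) + P(D|¬C)P(¬C)
     = 0.8750 × 0.4679 + 0.2750 × 0.5321
     = 0.40941250 + 0.14632750
     = 0.55574000

Step 2: Apply Bayes' theorem
P(C|D) = P(D|C) × P(C) / P(D)
       = 0.40941250 / 0.55574000
       = 0.7367


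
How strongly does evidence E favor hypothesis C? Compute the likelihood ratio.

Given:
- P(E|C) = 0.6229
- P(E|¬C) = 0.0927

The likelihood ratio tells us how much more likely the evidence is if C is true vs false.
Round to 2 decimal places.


Likelihood Ratio (LR) = P(E|C) / P(E|¬C)

LR = 0.6229 / 0.0927
   = 6.72

The evidence is 6.72 times more likely if C is true than if C is false.
Since LR > 1, the evidence supports C over ¬C.


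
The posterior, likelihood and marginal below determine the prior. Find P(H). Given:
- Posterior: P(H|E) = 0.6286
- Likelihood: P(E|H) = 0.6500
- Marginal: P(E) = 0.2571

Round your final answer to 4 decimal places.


From Bayes' theorem: P(H|E) = P(E|H) × P(H) / P(E)

Rearranging for P(H):
P(H) = P(H|E) × P(E) / P(E|H)
     = 0.6286 × 0.2571 / 0.6500
     = 0.16161306 / 0.6500
     = 0.2486


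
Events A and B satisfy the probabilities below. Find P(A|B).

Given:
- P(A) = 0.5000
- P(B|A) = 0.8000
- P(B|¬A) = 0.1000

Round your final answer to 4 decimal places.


Bayes' theorem: P(A|B) = P(B|A) × P(A) / P(B)

Step 1: Calculate P(B) using law of total probability
P(B) = P(B|A)P(A) + P(B|¬A)P(¬A)
     = 0.8000 × 0.5000 + 0.1000 × 0.5000
     = 0.40000000 + 0.05000000
     = 0.45000000

Step 2: Apply Bayes' theorem
P(A|B) = P(B|A) × P(A) / P(B)
       = 0.40000000 / 0.45000000
       = 0.8889


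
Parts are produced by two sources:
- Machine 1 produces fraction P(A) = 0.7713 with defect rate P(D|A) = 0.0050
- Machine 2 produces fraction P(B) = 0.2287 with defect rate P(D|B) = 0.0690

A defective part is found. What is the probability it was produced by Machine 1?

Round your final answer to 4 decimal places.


Let A = from Machine 1, D = defective

Given:
- P(A) = 0.7713, P(B) = 0.2287
- P(D|A) = 0.0050, P(D|B) = 0.0690

Step 1: Find P(D)
P(D) = P(D|A)P(A) + P(D|B)P(B)
     = 0.0050 × 0.7713 + 0.0690 × 0.2287
     = 0.00385650 + 0.01578030
     = 0.01963680

Step 2: Apply Bayes' theorem
P(A|D) = P(D|A)P(A) / P(D)
       = 0.00385650 / 0.01963680
       = 0.1964


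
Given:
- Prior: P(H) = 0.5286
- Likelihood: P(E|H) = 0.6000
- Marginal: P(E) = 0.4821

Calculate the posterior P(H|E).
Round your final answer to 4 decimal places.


Using Bayes' theorem:

P(H|E) = P(E|H) × P(H) / P(E)
       = 0.6000 × 0.5286 / 0.4821
       = 0.31716000 / 0.4821
       = 0.6579

The evidence strengthens our belief in H.
Prior: 0.5286 → Posterior: 0.6579


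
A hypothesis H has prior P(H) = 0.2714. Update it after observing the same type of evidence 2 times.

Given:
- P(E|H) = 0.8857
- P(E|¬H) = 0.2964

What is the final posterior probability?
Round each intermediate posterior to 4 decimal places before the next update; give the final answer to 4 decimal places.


Sequential Bayesian updating:

Initial prior: P(H) = 0.2714

Update 1:
  P(E) = 0.8857 × 0.2714 + 0.2964 × 0.7286 = 0.24037898 + 0.21595704 = 0.45633602
  P(H|E) = 0.24037898 / 0.45633602 = 0.5268

Update 2:
  P(E) = 0.8857 × 0.5268 + 0.2964 × 0.4732 = 0.46658676 + 0.14025648 = 0.60684324
  P(H|E) = 0.46658676 / 0.60684324 = 0.7689

Final posterior: 0.7689


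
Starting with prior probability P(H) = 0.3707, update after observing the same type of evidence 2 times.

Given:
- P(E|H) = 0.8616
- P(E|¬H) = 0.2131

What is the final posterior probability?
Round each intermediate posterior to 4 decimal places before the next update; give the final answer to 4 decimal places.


Sequential Bayesian updating:

Initial prior: P(H) = 0.3707

Update 1:
  P(E) = 0.8616 × 0.3707 + 0.2131 × 0.6293 = 0.31939512 + 0.13410383 = 0.45349895
  P(H|E) = 0.31939512 / 0.45349895 = 0.7043

Update 2:
  P(E) = 0.8616 × 0.7043 + 0.2131 × 0.2957 = 0.60682488 + 0.06301367 = 0.66983855
  P(H|E) = 0.60682488 / 0.66983855 = 0.9059

Final posterior: 0.9059


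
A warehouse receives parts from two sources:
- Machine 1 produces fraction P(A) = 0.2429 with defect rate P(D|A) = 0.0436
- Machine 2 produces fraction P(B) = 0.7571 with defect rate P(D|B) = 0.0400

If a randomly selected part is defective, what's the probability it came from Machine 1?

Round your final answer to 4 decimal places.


Let A = from Machine 1, D = defective

Given:
- P(A) = 0.2429, P(B) = 0.7571
- P(D|A) = 0.0436, P(D|B) = 0.0400

Step 1: Find P(D)
P(D) = P(D|A)P(A) + P(D|B)P(B)
     = 0.0436 × 0.2429 + 0.0400 × 0.7571
     = 0.01059044 + 0.03028400
     = 0.04087444

Step 2: Apply Bayes' theorem
P(A|D) = P(D|A)P(A) / P(D)
       = 0.01059044 / 0.04087444
       = 0.2591


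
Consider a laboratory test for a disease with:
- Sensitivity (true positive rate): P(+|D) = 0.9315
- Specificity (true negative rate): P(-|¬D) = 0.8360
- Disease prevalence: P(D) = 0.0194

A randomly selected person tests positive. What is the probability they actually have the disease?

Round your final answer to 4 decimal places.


Let D = has disease, + = positive test

Given:
- P(D) = 0.0194 (prevalence)
- P(+|D) = 0.9315 (sensitivity)
- P(-|¬D) = 0.8360 (specificity)
- P(+|¬D) = 0.1640 (false positive rate = 1 - specificity)

Step 1: Find P(+)
P(+) = P(+|D)P(D) + P(+|¬D)P(¬D)
     = 0.9315 × 0.0194 + 0.1640 × 0.9806
     = 0.01807110 + 0.16081840
     = 0.17888950

Step 2: Apply Bayes' theorem for P(D|+)
P(D|+) = P(+|D)P(D) / P(+)
       = 0.01807110 / 0.17888950
       = 0.1010


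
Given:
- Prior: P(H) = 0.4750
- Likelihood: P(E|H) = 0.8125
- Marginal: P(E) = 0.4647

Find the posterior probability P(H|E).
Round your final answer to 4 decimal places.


Using Bayes' theorem:

P(H|E) = P(E|H) × P(H) / P(E)
       = 0.8125 × 0.4750 / 0.4647
       = 0.38593750 / 0.4647
       = 0.8305

The evidence strengthens our belief in H.
Prior: 0.4750 → Posterior: 0.8305


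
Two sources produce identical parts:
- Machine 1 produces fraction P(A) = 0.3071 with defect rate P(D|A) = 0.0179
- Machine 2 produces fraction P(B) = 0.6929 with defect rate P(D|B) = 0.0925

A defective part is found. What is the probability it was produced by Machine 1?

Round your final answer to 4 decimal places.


Let A = from Machine 1, D = defective

Given:
- P(A) = 0.3071, P(B) = 0.6929
- P(D|A) = 0.0179, P(D|B) = 0.0925

Step 1: Find P(D)
P(D) = P(D|A)P(A) + P(D|B)P(B)
     = 0.0179 × 0.3071 + 0.0925 × 0.6929
     = 0.00549709 + 0.06409325
     = 0.06959034

Step 2: Apply Bayes' theorem
P(A|D) = P(D|A)P(A) / P(D)
       = 0.00549709 / 0.06959034
       = 0.0790


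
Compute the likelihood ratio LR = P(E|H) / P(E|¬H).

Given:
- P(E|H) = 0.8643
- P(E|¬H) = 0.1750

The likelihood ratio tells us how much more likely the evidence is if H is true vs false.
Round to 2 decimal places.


Likelihood Ratio (LR) = P(E|H) / P(E|¬H)

LR = 0.8643 / 0.1750
   = 4.94

The evidence is 4.94 times more likely if H is true than if H is false.
Because LR exceeds 1, E is evidence for H.


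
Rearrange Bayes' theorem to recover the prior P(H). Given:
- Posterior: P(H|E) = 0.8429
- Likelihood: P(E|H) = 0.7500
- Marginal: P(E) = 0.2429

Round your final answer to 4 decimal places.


From Bayes' theorem: P(H|E) = P(E|H) × P(H) / P(E)

Rearranging for P(H):
P(H) = P(H|E) × P(E) / P(E|H)
     = 0.8429 × 0.2429 / 0.7500
     = 0.20474041 / 0.7500
     = 0.2730


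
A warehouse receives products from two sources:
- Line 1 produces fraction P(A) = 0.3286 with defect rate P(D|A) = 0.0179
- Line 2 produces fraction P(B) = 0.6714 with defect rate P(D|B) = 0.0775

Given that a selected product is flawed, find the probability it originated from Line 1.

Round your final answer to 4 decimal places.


Let A = from Line 1, D = flawed

Given:
- P(A) = 0.3286, P(B) = 0.6714
- P(D|A) = 0.0179, P(D|B) = 0.0775

Step 1: Find P(D)
P(D) = P(D|A)P(A) + P(D|B)P(B)
     = 0.0179 × 0.3286 + 0.0775 × 0.6714
     = 0.00588194 + 0.05203350
     = 0.05791544

Step 2: Apply Bayes' theorem
P(A|D) = P(D|A)P(A) / P(D)
       = 0.00588194 / 0.05791544
       = 0.1016


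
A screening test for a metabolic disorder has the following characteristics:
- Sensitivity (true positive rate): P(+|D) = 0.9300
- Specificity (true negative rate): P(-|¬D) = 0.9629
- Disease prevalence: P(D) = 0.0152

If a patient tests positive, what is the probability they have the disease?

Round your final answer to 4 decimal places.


Let D = has disease, + = positive test

Given:
- P(D) = 0.0152 (prevalence)
- P(+|D) = 0.9300 (sensitivity)
- P(-|¬D) = 0.9629 (specificity)
- P(+|¬D) = 0.0371 (false positive rate = 1 - specificity)

Step 1: Find P(+)
P(+) = P(+|D)P(D) + P(+|¬D)P(¬D)
     = 0.9300 × 0.0152 + 0.0371 × 0.9848
     = 0.01413600 + 0.03653608
     = 0.05067208

Step 2: Apply Bayes' theorem for P(D|+)
P(D|+) = P(+|D)P(D) / P(+)
       = 0.01413600 / 0.05067208
       = 0.2790


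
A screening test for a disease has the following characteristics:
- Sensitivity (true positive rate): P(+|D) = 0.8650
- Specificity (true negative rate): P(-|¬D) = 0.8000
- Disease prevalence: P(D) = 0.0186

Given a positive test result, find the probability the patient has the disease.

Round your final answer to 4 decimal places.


Let D = has disease, + = positive test

Given:
- P(D) = 0.0186 (prevalence)
- P(+|D) = 0.8650 (sensitivity)
- P(-|¬D) = 0.8000 (specificity)
- P(+|¬D) = 0.2000 (false positive rate = 1 - specificity)

Step 1: Find P(+)
P(+) = P(+|D)P(D) + P(+|¬D)P(¬D)
     = 0.8650 × 0.0186 + 0.2000 × 0.9814
     = 0.01608900 + 0.19628000
     = 0.21236900

Step 2: Apply Bayes' theorem for P(D|+)
P(D|+) = P(+|D)P(D) / P(+)
       = 0.01608900 / 0.21236900
       = 0.0758


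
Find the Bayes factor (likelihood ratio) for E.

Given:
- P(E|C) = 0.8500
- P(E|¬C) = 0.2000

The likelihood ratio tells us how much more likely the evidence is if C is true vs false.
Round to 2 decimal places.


Likelihood Ratio (LR) = P(E|C) / P(E|¬C)

LR = 0.8500 / 0.2000
   = 4.25

The evidence is 4.25 times more likely if C is true than if C is false.
LR > 1, so observing E raises the odds in favor of C.


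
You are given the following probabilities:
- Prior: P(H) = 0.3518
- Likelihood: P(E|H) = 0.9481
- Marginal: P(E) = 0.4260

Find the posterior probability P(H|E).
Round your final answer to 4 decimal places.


Using Bayes' theorem:

P(H|E) = P(E|H) × P(H) / P(E)
       = 0.9481 × 0.3518 / 0.4260
       = 0.33354158 / 0.4260
       = 0.7830

The evidence strengthens our belief in H.
Prior: 0.3518 → Posterior: 0.7830


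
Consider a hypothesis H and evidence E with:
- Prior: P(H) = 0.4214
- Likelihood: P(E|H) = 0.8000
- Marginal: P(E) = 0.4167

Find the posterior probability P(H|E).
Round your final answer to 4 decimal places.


Using Bayes' theorem:

P(H|E) = P(E|H) × P(H) / P(E)
       = 0.8000 × 0.4214 / 0.4167
       = 0.33712000 / 0.4167
       = 0.8090

The evidence strengthens our belief in H.
Prior: 0.4214 → Posterior: 0.8090


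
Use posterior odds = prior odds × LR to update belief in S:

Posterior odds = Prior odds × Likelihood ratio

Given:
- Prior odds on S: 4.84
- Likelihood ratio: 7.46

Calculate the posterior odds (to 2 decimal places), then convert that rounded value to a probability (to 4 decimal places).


Step 1: Calculate posterior odds
Posterior odds = Prior odds × LR
               = 4.84 × 7.46
               = 36.11

Step 2: Convert to probability
P(S|E) = Posterior odds / (1 + Posterior odds)
       = 36.11 / (1 + 36.11)
       = 36.11 / 37.11
       = 0.9731

The evidence increased P(S) from 0.8288 to 0.9731.


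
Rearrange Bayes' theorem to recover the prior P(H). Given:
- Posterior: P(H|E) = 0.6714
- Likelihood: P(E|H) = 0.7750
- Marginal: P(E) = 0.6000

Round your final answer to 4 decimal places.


From Bayes' theorem: P(H|E) = P(E|H) × P(H) / P(E)

Rearranging for P(H):
P(H) = P(H|E) × P(E) / P(E|H)
     = 0.6714 × 0.6000 / 0.7750
     = 0.40284000 / 0.7750
     = 0.5198


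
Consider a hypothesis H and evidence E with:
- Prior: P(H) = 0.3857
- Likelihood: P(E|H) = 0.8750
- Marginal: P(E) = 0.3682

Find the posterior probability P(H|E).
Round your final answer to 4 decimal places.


Using Bayes' theorem:

P(H|E) = P(E|H) × P(H) / P(E)
       = 0.8750 × 0.3857 / 0.3682
       = 0.33748750 / 0.3682
       = 0.9166

The evidence strengthens our belief in H.
Prior: 0.3857 → Posterior: 0.9166


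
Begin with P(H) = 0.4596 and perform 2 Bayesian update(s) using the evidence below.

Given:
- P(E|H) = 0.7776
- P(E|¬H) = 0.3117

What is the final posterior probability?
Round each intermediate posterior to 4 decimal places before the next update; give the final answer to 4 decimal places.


Sequential Bayesian updating:

Initial prior: P(H) = 0.4596

Update 1:
  P(E) = 0.7776 × 0.4596 + 0.3117 × 0.5404 = 0.35738496 + 0.16844268 = 0.52582764
  P(H|E) = 0.35738496 / 0.52582764 = 0.6797

Update 2:
  P(E) = 0.7776 × 0.6797 + 0.3117 × 0.3203 = 0.52853472 + 0.09983751 = 0.62837223
  P(H|E) = 0.52853472 / 0.62837223 = 0.8411

Final posterior: 0.8411


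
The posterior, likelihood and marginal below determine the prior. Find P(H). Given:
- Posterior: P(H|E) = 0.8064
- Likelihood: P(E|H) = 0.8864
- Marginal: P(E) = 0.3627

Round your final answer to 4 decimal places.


From Bayes' theorem: P(H|E) = P(E|H) × P(H) / P(E)

Rearranging for P(H):
P(H) = P(H|E) × P(E) / P(E|H)
     = 0.8064 × 0.3627 / 0.8864
     = 0.29248128 / 0.8864
     = 0.3300


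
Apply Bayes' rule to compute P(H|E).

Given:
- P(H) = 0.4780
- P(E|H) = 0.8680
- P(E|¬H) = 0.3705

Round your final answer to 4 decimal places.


Bayes' theorem: P(H|E) = P(E|H) × P(H) / P(E)

Step 1: Calculate P(E) using law of total probability
P(E) = P(E|H)P(H) + P(E|¬H)P(¬H)
     = 0.8680 × 0.4780 + 0.3705 × 0.5220
     = 0.41490400 + 0.19340100
     = 0.60830500

Step 2: Apply Bayes' theorem
P(H|E) = P(E|H) × P(H) / P(E)
       = 0.41490400 / 0.60830500
       = 0.6821


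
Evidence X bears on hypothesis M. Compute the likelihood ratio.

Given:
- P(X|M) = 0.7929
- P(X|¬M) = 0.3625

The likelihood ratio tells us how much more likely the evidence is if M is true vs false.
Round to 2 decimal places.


Likelihood Ratio (LR) = P(X|M) / P(X|¬M)

LR = 0.7929 / 0.3625
   = 2.19

The evidence is 2.19 times more likely if M is true than if M is false.
Because LR exceeds 1, X is evidence for M.


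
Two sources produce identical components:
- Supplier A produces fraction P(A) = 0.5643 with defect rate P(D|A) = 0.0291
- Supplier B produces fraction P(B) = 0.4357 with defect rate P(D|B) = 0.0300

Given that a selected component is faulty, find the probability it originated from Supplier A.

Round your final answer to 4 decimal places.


Let A = from Supplier A, D = faulty

Given:
- P(A) = 0.5643, P(B) = 0.4357
- P(D|A) = 0.0291, P(D|B) = 0.0300

Step 1: Find P(D)
P(D) = P(D|A)P(A) + P(D|B)P(B)
     = 0.0291 × 0.5643 + 0.0300 × 0.4357
     = 0.01642113 + 0.01307100
     = 0.02949213

Step 2: Apply Bayes' theorem
P(A|D) = P(D|A)P(A) / P(D)
       = 0.01642113 / 0.02949213
       = 0.5568


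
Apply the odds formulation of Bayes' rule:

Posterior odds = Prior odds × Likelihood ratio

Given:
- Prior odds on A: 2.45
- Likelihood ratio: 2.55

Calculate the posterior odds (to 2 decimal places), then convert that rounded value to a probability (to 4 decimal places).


Step 1: Calculate posterior odds
Posterior odds = Prior odds × LR
               = 2.45 × 2.55
               = 6.25

Step 2: Convert to probability
P(A|E) = Posterior odds / (1 + Posterior odds)
       = 6.25 / (1 + 6.25)
       = 6.25 / 7.25
       = 0.8621

The evidence increased P(A) from 0.7101 to 0.8621.


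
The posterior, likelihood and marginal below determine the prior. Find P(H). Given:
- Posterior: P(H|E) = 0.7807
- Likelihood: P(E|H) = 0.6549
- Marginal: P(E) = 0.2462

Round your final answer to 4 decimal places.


From Bayes' theorem: P(H|E) = P(E|H) × P(H) / P(E)

Rearranging for P(H):
P(H) = P(H|E) × P(E) / P(E|H)
     = 0.7807 × 0.2462 / 0.6549
     = 0.19220834 / 0.6549
     = 0.2935


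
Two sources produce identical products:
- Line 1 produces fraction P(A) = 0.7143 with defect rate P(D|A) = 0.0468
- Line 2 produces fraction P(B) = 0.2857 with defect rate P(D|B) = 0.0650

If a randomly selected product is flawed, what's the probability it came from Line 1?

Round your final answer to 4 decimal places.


Let A = from Line 1, D = flawed

Given:
- P(A) = 0.7143, P(B) = 0.2857
- P(D|A) = 0.0468, P(D|B) = 0.0650

Step 1: Find P(D)
P(D) = P(D|A)P(A) + P(D|B)P(B)
     = 0.0468 × 0.7143 + 0.0650 × 0.2857
     = 0.03342924 + 0.01857050
     = 0.05199974

Step 2: Apply Bayes' theorem
P(A|D) = P(D|A)P(A) / P(D)
       = 0.03342924 / 0.05199974
       = 0.6429


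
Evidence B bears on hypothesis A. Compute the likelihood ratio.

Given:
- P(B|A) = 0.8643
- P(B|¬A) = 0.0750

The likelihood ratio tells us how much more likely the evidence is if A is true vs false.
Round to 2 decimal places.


Likelihood Ratio (LR) = P(B|A) / P(B|¬A)

LR = 0.8643 / 0.0750
   = 11.52

The evidence is 11.52 times more likely if A is true than if A is false.
Because LR exceeds 1, B is evidence for A.


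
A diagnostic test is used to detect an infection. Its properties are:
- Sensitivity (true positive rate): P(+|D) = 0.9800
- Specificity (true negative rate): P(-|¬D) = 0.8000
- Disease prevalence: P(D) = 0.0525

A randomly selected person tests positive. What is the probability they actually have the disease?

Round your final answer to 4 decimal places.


Let D = has disease, + = positive test

Given:
- P(D) = 0.0525 (prevalence)
- P(+|D) = 0.9800 (sensitivity)
- P(-|¬D) = 0.8000 (specificity)
- P(+|¬D) = 0.2000 (false positive rate = 1 - specificity)

Step 1: Find P(+)
P(+) = P(+|D)P(D) + P(+|¬D)P(¬D)
     = 0.9800 × 0.0525 + 0.2000 × 0.9475
     = 0.05145000 + 0.18950000
     = 0.24095000

Step 2: Apply Bayes' theorem for P(D|+)
P(D|+) = P(+|D)P(D) / P(+)
       = 0.05145000 / 0.24095000
       = 0.2135


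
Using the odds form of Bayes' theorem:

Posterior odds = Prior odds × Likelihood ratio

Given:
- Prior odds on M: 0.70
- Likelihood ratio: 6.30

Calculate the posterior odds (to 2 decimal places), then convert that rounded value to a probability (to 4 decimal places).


Step 1: Calculate posterior odds
Posterior odds = Prior odds × LR
               = 0.70 × 6.30
               = 4.41

Step 2: Convert to probability
P(M|E) = Posterior odds / (1 + Posterior odds)
       = 4.41 / (1 + 4.41)
       = 4.41 / 5.41
       = 0.8152

The evidence increased P(M) from 0.4118 to 0.8152.


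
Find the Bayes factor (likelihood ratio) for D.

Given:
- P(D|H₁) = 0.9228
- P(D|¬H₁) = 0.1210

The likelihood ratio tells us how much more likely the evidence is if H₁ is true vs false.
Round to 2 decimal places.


Likelihood Ratio (LR) = P(D|H₁) / P(D|¬H₁)

LR = 0.9228 / 0.1210
   = 7.63

The evidence is 7.63 times more likely if H₁ is true than if H₁ is false.
LR > 1, so observing D raises the odds in favor of H₁.


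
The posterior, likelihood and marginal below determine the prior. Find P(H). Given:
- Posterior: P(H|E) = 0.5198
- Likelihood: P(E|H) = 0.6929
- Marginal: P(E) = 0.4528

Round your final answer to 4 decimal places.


From Bayes' theorem: P(H|E) = P(E|H) × P(H) / P(E)

Rearranging for P(H):
P(H) = P(H|E) × P(E) / P(E|H)
     = 0.5198 × 0.4528 / 0.6929
     = 0.23536544 / 0.6929
     = 0.3397


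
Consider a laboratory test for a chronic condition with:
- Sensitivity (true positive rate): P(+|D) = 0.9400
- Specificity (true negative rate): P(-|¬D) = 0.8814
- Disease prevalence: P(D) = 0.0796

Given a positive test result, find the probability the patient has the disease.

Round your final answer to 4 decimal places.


Let D = has disease, + = positive test

Given:
- P(D) = 0.0796 (prevalence)
- P(+|D) = 0.9400 (sensitivity)
- P(-|¬D) = 0.8814 (specificity)
- P(+|¬D) = 0.1186 (false positive rate = 1 - specificity)

Step 1: Find P(+)
P(+) = P(+|D)P(D) + P(+|¬D)P(¬D)
     = 0.9400 × 0.0796 + 0.1186 × 0.9204
     = 0.07482400 + 0.10915944
     = 0.18398344

Step 2: Apply Bayes' theorem for P(D|+)
P(D|+) = P(+|D)P(D) / P(+)
       = 0.07482400 / 0.18398344
       = 0.4067


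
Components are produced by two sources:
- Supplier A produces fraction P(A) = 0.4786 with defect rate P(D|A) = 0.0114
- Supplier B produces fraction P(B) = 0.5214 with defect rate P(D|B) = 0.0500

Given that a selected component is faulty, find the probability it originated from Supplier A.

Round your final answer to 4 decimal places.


Let A = from Supplier A, D = faulty

Given:
- P(A) = 0.4786, P(B) = 0.5214
- P(D|A) = 0.0114, P(D|B) = 0.0500

Step 1: Find P(D)
P(D) = P(D|A)P(A) + P(D|B)P(B)
     = 0.0114 × 0.4786 + 0.0500 × 0.5214
     = 0.00545604 + 0.02607000
     = 0.03152604

Step 2: Apply Bayes' theorem
P(A|D) = P(D|A)P(A) / P(D)
       = 0.00545604 / 0.03152604
       = 0.1731


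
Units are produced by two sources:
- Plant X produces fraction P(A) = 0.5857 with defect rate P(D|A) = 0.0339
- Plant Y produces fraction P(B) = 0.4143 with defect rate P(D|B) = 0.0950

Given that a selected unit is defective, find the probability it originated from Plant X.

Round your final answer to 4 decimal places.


Let A = from Plant X, D = defective

Given:
- P(A) = 0.5857, P(B) = 0.4143
- P(D|A) = 0.0339, P(D|B) = 0.0950

Step 1: Find P(D)
P(D) = P(D|A)P(A) + P(D|B)P(B)
     = 0.0339 × 0.5857 + 0.0950 × 0.4143
     = 0.01985523 + 0.03935850
     = 0.05921373

Step 2: Apply Bayes' theorem
P(A|D) = P(D|A)P(A) / P(D)
       = 0.01985523 / 0.05921373
       = 0.3353


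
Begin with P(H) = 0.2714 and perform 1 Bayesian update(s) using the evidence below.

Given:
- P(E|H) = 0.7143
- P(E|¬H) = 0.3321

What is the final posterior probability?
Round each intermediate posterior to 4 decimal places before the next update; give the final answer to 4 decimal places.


Sequential Bayesian updating:

Initial prior: P(H) = 0.2714

Update 1:
  P(E) = 0.7143 × 0.2714 + 0.3321 × 0.7286 = 0.19386102 + 0.24196806 = 0.43582908
  P(H|E) = 0.19386102 / 0.43582908 = 0.4448

Final posterior: 0.4448


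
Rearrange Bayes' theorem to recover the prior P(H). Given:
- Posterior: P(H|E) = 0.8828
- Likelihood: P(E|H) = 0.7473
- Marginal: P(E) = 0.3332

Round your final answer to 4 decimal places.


From Bayes' theorem: P(H|E) = P(E|H) × P(H) / P(E)

Rearranging for P(H):
P(H) = P(H|E) × P(E) / P(E|H)
     = 0.8828 × 0.3332 / 0.7473
     = 0.29414896 / 0.7473
     = 0.3936


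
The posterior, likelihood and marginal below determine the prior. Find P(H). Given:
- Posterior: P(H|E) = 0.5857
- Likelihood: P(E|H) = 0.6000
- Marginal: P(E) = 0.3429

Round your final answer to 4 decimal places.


From Bayes' theorem: P(H|E) = P(E|H) × P(H) / P(E)

Rearranging for P(H):
P(H) = P(H|E) × P(E) / P(E|H)
     = 0.5857 × 0.3429 / 0.6000
     = 0.20083653 / 0.6000
     = 0.3347


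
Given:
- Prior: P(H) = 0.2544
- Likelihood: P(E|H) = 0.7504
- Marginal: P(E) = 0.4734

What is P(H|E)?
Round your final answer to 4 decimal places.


Using Bayes' theorem:

P(H|E) = P(E|H) × P(H) / P(E)
       = 0.7504 × 0.2544 / 0.4734
       = 0.19090176 / 0.4734
       = 0.4033

The evidence strengthens our belief in H.
Prior: 0.2544 → Posterior: 0.4033


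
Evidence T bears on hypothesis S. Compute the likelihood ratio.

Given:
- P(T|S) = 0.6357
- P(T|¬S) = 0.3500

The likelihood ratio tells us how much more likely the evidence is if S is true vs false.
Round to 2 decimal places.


Likelihood Ratio (LR) = P(T|S) / P(T|¬S)

LR = 0.6357 / 0.3500
   = 1.82

The evidence is 1.82 times more likely if S is true than if S is false.
LR > 1, so observing T raises the odds in favor of S.


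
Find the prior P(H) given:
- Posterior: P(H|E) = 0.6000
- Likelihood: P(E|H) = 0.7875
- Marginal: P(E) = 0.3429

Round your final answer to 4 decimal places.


From Bayes' theorem: P(H|E) = P(E|H) × P(H) / P(E)

Rearranging for P(H):
P(H) = P(H|E) × P(E) / P(E|H)
     = 0.6000 × 0.3429 / 0.7875
     = 0.20574000 / 0.7875
     = 0.2613


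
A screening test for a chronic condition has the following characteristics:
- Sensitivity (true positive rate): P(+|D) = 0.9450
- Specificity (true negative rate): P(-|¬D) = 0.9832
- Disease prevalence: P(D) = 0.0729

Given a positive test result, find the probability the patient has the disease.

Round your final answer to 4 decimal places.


Let D = has disease, + = positive test

Given:
- P(D) = 0.0729 (prevalence)
- P(+|D) = 0.9450 (sensitivity)
- P(-|¬D) = 0.9832 (specificity)
- P(+|¬D) = 0.0168 (false positive rate = 1 - specificity)

Step 1: Find P(+)
P(+) = P(+|D)P(D) + P(+|¬D)P(¬D)
     = 0.9450 × 0.0729 + 0.0168 × 0.9271
     = 0.06889050 + 0.01557528
     = 0.08446578

Step 2: Apply Bayes' theorem for P(D|+)
P(D|+) = P(+|D)P(D) / P(+)
       = 0.06889050 / 0.08446578
       = 0.8156


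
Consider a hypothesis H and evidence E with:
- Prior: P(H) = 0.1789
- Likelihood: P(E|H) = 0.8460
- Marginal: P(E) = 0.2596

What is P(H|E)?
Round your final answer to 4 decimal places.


Using Bayes' theorem:

P(H|E) = P(E|H) × P(H) / P(E)
       = 0.8460 × 0.1789 / 0.2596
       = 0.15134940 / 0.2596
       = 0.5830

The evidence strengthens our belief in H.
Prior: 0.1789 → Posterior: 0.5830


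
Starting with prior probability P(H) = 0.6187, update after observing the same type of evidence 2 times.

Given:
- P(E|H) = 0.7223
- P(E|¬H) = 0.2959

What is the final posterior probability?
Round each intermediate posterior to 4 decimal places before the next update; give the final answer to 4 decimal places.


Sequential Bayesian updating:

Initial prior: P(H) = 0.6187

Update 1:
  P(E) = 0.7223 × 0.6187 + 0.2959 × 0.3813 = 0.44688701 + 0.11282667 = 0.55971368
  P(H|E) = 0.44688701 / 0.55971368 = 0.7984

Update 2:
  P(E) = 0.7223 × 0.7984 + 0.2959 × 0.2016 = 0.57668432 + 0.05965344 = 0.63633776
  P(H|E) = 0.57668432 / 0.63633776 = 0.9063

Final posterior: 0.9063


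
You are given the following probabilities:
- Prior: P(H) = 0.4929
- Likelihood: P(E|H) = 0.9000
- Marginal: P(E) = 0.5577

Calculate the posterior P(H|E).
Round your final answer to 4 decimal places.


Using Bayes' theorem:

P(H|E) = P(E|H) × P(H) / P(E)
       = 0.9000 × 0.4929 / 0.5577
       = 0.44361000 / 0.5577
       = 0.7954

The evidence strengthens our belief in H.
Prior: 0.4929 → Posterior: 0.7954


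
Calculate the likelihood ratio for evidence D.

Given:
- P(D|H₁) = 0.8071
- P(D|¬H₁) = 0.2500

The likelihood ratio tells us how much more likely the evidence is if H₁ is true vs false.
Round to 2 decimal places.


Likelihood Ratio (LR) = P(D|H₁) / P(D|¬H₁)

LR = 0.8071 / 0.2500
   = 3.23

The evidence is 3.23 times more likely if H₁ is true than if H₁ is false.
Because LR exceeds 1, D is evidence for H₁.


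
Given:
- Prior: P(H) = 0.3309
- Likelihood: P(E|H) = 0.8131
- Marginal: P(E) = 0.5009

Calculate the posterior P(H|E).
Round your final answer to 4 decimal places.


Using Bayes' theorem:

P(H|E) = P(E|H) × P(H) / P(E)
       = 0.8131 × 0.3309 / 0.5009
       = 0.26905479 / 0.5009
       = 0.5371

The evidence strengthens our belief in H.
Prior: 0.3309 → Posterior: 0.5371


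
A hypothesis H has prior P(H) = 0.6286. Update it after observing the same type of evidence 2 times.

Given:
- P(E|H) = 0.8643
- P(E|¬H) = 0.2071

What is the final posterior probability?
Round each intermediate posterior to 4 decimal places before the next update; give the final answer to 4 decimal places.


Sequential Bayesian updating:

Initial prior: P(H) = 0.6286

Update 1:
  P(E) = 0.8643 × 0.6286 + 0.2071 × 0.3714 = 0.54329898 + 0.07691694 = 0.62021592
  P(H|E) = 0.54329898 / 0.62021592 = 0.8760

Update 2:
  P(E) = 0.8643 × 0.8760 + 0.2071 × 0.1240 = 0.75712680 + 0.02568040 = 0.78280720
  P(H|E) = 0.75712680 / 0.78280720 = 0.9672

Final posterior: 0.9672


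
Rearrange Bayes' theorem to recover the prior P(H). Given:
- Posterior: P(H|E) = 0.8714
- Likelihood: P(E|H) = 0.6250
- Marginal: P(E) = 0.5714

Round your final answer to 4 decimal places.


From Bayes' theorem: P(H|E) = P(E|H) × P(H) / P(E)

Rearranging for P(H):
P(H) = P(H|E) × P(E) / P(E|H)
     = 0.8714 × 0.5714 / 0.6250
     = 0.49791796 / 0.6250
     = 0.7967


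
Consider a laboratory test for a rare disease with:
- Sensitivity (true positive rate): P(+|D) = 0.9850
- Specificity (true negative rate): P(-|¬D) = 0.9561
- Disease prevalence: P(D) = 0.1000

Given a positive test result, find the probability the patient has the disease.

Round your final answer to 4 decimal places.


Let D = has disease, + = positive test

Given:
- P(D) = 0.1000 (prevalence)
- P(+|D) = 0.9850 (sensitivity)
- P(-|¬D) = 0.9561 (specificity)
- P(+|¬D) = 0.0439 (false positive rate = 1 - specificity)

Step 1: Find P(+)
P(+) = P(+|D)P(D) + P(+|¬D)P(¬D)
     = 0.9850 × 0.1000 + 0.0439 × 0.9000
     = 0.09850000 + 0.03951000
     = 0.13801000

Step 2: Apply Bayes' theorem for P(D|+)
P(D|+) = P(+|D)P(D) / P(+)
       = 0.09850000 / 0.13801000
       = 0.7137


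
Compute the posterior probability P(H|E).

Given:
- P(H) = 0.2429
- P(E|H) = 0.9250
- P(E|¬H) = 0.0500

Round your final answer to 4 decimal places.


Bayes' theorem: P(H|E) = P(E|H) × P(H) / P(E)

Step 1: Calculate P(E) using law of total probability
P(E) = P(E|H)P(H) + P(E|¬H)P(¬H)
     = 0.9250 × 0.2429 + 0.0500 × 0.7571
     = 0.22468250 + 0.03785500
     = 0.26253750

Step 2: Apply Bayes' theorem
P(H|E) = P(E|H) × P(H) / P(E)
       = 0.22468250 / 0.26253750
       = 0.8558


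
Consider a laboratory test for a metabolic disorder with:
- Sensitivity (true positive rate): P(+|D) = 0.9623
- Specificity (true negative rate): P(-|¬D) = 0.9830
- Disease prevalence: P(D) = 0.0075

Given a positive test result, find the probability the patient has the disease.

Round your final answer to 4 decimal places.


Let D = has disease, + = positive test

Given:
- P(D) = 0.0075 (prevalence)
- P(+|D) = 0.9623 (sensitivity)
- P(-|¬D) = 0.9830 (specificity)
- P(+|¬D) = 0.0170 (false positive rate = 1 - specificity)

Step 1: Find P(+)
P(+) = P(+|D)P(D) + P(+|¬D)P(¬D)
     = 0.9623 × 0.0075 + 0.0170 × 0.9925
     = 0.00721725 + 0.01687250
     = 0.02408975

Step 2: Apply Bayes' theorem for P(D|+)
P(D|+) = P(+|D)P(D) / P(+)
       = 0.00721725 / 0.02408975
       = 0.2996


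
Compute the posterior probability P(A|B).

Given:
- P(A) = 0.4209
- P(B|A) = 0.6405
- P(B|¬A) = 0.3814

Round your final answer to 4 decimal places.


Bayes' theorem: P(A|B) = P(B|A) × P(A) / P(B)

Step 1: Calculate P(B) using law of total probability
P(B) = P(B|A)P(A) + P(B|¬A)P(¬A)
     = 0.6405 × 0.4209 + 0.3814 × 0.5791
     = 0.26958645 + 0.22086874
     = 0.49045519

Step 2: Apply Bayes' theorem
P(A|B) = P(B|A) × P(A) / P(B)
       = 0.26958645 / 0.49045519
       = 0.5497
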